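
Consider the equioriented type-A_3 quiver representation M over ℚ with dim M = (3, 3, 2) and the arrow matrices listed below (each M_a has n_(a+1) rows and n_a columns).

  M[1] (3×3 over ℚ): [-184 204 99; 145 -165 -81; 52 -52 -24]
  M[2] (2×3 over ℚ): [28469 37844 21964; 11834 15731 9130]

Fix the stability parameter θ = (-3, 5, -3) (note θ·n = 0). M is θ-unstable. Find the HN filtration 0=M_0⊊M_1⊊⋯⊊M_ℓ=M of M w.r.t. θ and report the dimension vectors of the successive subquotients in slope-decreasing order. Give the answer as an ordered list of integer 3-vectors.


Barcode: M ≅ I[1,1], I[1,3]^2, I[2,2]. HN layers by μ_θ (3 steps, strictly decreasing):
  μ^(1)=5; μ^(2)=1; μ^(3)=-3

((0, 1, 0); (0, 2, 2); (3, 0, 0))


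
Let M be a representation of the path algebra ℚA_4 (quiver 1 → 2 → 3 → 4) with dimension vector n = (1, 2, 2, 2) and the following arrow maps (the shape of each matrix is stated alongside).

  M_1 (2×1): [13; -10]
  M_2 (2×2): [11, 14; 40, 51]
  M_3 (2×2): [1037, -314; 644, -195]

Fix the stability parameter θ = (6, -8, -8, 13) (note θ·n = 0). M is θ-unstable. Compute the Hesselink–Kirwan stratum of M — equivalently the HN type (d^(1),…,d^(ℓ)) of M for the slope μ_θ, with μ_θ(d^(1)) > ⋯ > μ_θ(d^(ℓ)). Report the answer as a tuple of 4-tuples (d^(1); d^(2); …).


Via rank(M_{q-1}∘⋯∘M_p): M ≅ I[1,4], I[2,4].
μ_θ-semistable layers: μ^(1)=13; μ^(2)=-10/3; μ^(3)=-8

((0, 0, 0, 2); (1, 1, 1, 0); (0, 1, 1, 0))


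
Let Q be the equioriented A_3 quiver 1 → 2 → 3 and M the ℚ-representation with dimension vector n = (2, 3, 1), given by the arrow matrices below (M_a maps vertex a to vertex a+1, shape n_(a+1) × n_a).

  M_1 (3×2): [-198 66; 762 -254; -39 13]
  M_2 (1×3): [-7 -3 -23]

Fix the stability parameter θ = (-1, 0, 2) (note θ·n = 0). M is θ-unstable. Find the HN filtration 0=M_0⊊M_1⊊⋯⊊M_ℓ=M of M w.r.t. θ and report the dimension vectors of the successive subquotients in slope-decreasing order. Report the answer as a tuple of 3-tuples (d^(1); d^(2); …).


Interval decomposition of M: I[1,1], I[1,3], I[2,2]^2.
HN type (ℓ=3): μ^(1)=2; μ^(2)=0; μ^(3)=-1

((0, 0, 1); (0, 3, 0); (2, 0, 0))


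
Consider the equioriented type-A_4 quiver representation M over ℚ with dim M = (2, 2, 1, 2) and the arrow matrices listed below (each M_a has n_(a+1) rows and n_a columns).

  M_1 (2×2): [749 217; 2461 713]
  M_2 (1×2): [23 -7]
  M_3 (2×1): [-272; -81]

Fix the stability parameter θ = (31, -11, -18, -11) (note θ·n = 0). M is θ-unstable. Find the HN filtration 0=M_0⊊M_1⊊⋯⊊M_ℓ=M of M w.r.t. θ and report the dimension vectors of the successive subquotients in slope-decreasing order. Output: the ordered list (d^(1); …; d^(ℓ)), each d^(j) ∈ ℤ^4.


Via rank(M_{q-1}∘⋯∘M_p): M ≅ I[1,1], I[1,2], I[2,4], I[4,4].
μ_θ-semistable layers: μ^(1)=31; μ^(2)=10; μ^(3)=-11; μ^(4)=-29/2

((1, 0, 0, 0); (1, 1, 0, 0); (0, 0, 0, 2); (0, 1, 1, 0))


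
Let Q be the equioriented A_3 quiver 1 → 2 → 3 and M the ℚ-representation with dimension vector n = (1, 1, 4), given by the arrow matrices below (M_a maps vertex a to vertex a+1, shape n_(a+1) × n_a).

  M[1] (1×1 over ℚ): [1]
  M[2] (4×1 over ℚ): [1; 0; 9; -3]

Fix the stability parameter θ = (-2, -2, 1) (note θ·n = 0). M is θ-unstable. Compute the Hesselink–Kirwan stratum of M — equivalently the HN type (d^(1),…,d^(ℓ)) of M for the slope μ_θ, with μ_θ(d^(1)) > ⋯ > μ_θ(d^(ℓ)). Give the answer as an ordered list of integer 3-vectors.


Barcode: M ≅ I[1,3], I[3,3]^3. HN layers by μ_θ (2 steps, strictly decreasing):
  μ^(1)=1; μ^(2)=-2

((0, 0, 4); (1, 1, 0))


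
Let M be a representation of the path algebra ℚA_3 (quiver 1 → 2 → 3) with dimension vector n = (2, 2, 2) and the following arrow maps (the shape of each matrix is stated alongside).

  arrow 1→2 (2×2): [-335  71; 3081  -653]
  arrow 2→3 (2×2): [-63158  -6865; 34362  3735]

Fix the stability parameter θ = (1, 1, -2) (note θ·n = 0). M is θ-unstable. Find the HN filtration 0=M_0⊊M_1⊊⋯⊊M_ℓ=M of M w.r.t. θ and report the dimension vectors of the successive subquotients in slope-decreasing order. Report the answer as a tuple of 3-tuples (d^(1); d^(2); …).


Via rank(M_{q-1}∘⋯∘M_p): M ≅ I[1,2], I[1,3], I[3,3].
μ_θ-semistable layers: μ^(1)=1; μ^(2)=0; μ^(3)=-2

((1, 1, 0); (1, 1, 1); (0, 0, 1))


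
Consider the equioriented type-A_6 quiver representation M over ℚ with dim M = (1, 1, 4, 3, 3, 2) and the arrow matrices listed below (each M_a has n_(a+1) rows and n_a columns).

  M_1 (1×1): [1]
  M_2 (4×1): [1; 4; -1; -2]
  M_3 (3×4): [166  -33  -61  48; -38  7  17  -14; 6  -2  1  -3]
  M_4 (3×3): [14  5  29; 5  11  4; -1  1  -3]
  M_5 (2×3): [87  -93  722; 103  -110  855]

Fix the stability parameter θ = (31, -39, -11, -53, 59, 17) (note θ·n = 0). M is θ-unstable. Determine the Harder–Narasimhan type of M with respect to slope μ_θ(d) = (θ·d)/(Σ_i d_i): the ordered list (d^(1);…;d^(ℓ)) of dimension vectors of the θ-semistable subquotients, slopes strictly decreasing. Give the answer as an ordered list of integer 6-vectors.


Via rank(M_{q-1}∘⋯∘M_p): M ≅ I[1,6], I[3,3], I[3,5], I[3,6].
μ_θ-semistable layers: μ^(1)=59; μ^(2)=38; μ^(3)=-11; μ^(4)=-18; μ^(5)=-32

((0, 0, 0, 0, 1, 0); (0, 0, 0, 0, 2, 2); (0, 0, 1, 0, 0, 0); (1, 1, 1, 1, 0, 0); (0, 0, 2, 2, 0, 0))


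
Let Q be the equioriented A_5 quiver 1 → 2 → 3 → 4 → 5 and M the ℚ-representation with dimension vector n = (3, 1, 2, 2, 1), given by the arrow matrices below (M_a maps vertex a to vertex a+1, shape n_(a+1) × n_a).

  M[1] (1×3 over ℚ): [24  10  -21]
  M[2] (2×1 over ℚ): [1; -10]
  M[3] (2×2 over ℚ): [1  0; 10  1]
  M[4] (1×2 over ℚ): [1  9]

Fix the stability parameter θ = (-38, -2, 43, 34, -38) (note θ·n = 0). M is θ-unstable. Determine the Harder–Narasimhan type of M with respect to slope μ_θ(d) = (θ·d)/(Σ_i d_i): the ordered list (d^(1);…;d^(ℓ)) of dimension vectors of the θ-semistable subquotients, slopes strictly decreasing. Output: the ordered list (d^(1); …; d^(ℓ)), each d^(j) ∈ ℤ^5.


Barcode: M ≅ I[1,1]^2, I[1,5], I[3,4]. HN layers by μ_θ (4 steps, strictly decreasing):
  μ^(1)=77/2; μ^(2)=13; μ^(3)=-2; μ^(4)=-38

((0, 0, 1, 1, 0); (0, 0, 1, 1, 1); (0, 1, 0, 0, 0); (3, 0, 0, 0, 0))


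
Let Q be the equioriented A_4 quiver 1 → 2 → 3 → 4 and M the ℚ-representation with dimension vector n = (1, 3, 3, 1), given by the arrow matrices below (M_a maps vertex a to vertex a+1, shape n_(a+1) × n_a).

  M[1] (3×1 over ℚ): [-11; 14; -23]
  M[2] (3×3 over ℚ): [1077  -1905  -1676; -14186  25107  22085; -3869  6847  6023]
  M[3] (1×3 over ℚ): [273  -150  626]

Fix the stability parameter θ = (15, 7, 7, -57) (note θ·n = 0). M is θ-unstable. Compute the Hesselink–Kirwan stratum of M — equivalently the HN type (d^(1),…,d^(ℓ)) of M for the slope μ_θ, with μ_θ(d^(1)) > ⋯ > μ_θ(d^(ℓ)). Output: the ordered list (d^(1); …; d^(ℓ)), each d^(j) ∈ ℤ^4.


Barcode: M ≅ I[1,4], I[2,3]^2. HN layers by μ_θ (2 steps, strictly decreasing):
  μ^(1)=7; μ^(2)=-7

((0, 2, 2, 0); (1, 1, 1, 1))


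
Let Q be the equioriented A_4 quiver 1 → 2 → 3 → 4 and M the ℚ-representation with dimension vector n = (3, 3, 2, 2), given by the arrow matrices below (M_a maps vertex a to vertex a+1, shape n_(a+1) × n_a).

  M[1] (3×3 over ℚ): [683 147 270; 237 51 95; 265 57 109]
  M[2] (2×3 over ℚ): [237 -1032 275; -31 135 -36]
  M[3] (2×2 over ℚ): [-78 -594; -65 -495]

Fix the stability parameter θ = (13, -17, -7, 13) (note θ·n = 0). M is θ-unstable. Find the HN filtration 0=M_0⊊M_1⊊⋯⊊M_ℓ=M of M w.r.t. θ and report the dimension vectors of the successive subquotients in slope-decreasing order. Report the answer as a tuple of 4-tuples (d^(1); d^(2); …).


Via rank(M_{q-1}∘⋯∘M_p): M ≅ I[1,2], I[1,3], I[1,4], I[4,4].
μ_θ-semistable layers: μ^(1)=13; μ^(2)=-2; μ^(3)=-11/3

((0, 0, 0, 2); (1, 1, 0, 0); (2, 2, 2, 0))


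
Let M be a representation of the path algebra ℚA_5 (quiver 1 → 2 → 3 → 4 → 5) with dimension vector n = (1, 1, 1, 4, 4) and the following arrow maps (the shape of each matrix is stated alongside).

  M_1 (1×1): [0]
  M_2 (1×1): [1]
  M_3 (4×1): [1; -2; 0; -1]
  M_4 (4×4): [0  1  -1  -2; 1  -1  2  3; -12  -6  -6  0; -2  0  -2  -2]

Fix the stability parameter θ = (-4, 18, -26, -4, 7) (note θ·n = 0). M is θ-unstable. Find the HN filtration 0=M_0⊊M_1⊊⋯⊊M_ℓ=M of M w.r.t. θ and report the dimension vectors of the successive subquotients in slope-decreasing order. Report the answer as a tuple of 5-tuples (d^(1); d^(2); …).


Via rank(M_{q-1}∘⋯∘M_p): M ≅ I[1,1], I[2,4], I[4,4], I[4,5]^2, I[5,5]^2.
μ_θ-semistable layers: μ^(1)=7; μ^(2)=-4

((0, 0, 0, 0, 4); (1, 1, 1, 4, 0))


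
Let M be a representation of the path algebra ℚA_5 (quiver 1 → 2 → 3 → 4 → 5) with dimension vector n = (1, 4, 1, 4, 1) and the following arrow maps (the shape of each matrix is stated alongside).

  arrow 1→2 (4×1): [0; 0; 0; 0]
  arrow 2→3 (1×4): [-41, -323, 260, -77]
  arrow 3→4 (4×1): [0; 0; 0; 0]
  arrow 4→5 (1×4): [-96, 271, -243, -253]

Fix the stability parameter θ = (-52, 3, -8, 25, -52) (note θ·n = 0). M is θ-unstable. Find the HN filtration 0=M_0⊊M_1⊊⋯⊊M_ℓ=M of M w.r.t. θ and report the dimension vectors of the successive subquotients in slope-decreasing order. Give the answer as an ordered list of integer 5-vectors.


Via rank(M_{q-1}∘⋯∘M_p): M ≅ I[1,1], I[2,2]^3, I[2,3], I[4,4]^3, I[4,5].
μ_θ-semistable layers: μ^(1)=25; μ^(2)=3; μ^(3)=-5/2; μ^(4)=-27/2; μ^(5)=-52

((0, 0, 0, 3, 0); (0, 3, 0, 0, 0); (0, 1, 1, 0, 0); (0, 0, 0, 1, 1); (1, 0, 0, 0, 0))


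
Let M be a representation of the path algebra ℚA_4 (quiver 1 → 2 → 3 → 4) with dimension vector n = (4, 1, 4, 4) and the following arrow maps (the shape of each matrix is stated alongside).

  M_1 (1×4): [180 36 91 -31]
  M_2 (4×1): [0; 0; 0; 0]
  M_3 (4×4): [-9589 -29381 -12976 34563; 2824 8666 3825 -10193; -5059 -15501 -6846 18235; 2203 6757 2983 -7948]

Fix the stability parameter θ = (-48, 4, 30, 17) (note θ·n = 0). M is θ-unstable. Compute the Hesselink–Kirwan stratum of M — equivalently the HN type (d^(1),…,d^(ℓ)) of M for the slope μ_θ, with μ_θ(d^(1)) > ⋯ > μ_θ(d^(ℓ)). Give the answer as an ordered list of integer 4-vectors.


Interval decomposition of M: I[1,1]^3, I[1,2], I[3,3], I[3,4]^3, I[4,4].
HN type (ℓ=5): μ^(1)=30; μ^(2)=47/2; μ^(3)=17; μ^(4)=4; μ^(5)=-48

((0, 0, 1, 0); (0, 0, 3, 3); (0, 0, 0, 1); (0, 1, 0, 0); (4, 0, 0, 0))


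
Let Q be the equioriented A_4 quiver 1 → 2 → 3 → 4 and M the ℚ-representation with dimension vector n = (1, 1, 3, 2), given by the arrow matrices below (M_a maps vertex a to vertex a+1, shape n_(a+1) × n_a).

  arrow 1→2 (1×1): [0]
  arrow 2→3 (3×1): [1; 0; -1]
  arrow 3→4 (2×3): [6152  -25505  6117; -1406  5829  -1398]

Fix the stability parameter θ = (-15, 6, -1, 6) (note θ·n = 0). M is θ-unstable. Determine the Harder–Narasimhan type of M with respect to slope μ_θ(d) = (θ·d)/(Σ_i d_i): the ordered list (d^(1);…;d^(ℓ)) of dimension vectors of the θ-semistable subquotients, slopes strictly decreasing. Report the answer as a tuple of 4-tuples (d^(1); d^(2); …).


Via rank(M_{q-1}∘⋯∘M_p): M ≅ I[1,1], I[2,4], I[3,3], I[3,4].
μ_θ-semistable layers: μ^(1)=6; μ^(2)=5/2; μ^(3)=-1; μ^(4)=-15

((0, 0, 0, 2); (0, 1, 1, 0); (0, 0, 2, 0); (1, 0, 0, 0))


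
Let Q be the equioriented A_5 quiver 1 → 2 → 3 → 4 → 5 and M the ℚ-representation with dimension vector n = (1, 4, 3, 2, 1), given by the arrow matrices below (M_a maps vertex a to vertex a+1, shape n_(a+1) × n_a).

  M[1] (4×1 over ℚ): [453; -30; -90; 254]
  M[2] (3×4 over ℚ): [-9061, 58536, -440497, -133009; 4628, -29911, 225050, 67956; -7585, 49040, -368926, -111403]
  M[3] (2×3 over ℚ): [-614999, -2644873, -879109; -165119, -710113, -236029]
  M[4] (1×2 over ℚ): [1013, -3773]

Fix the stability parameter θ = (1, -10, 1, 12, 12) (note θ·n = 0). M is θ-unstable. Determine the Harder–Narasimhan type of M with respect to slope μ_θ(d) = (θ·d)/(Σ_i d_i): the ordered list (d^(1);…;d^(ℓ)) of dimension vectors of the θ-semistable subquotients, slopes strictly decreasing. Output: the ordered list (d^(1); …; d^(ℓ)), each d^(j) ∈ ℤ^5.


Barcode: M ≅ I[1,3], I[2,2], I[2,3], I[2,4], I[4,5]. HN layers by μ_θ (4 steps, strictly decreasing):
  μ^(1)=12; μ^(2)=1; μ^(3)=-9/2; μ^(4)=-10

((0, 0, 0, 2, 1); (0, 0, 3, 0, 0); (1, 1, 0, 0, 0); (0, 3, 0, 0, 0))


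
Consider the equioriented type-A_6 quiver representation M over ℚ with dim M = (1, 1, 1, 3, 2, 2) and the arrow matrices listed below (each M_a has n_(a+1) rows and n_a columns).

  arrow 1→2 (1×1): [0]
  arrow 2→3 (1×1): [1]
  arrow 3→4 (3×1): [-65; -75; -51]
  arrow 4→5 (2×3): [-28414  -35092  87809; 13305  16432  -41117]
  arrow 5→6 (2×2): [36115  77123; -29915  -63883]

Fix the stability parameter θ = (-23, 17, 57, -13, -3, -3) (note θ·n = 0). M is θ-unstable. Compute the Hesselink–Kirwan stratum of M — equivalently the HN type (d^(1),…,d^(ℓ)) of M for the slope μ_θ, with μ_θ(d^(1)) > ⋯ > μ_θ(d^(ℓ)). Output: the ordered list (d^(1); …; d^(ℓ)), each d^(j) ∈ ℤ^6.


Via rank(M_{q-1}∘⋯∘M_p): M ≅ I[1,1], I[2,6], I[4,4], I[4,5], I[6,6].
μ_θ-semistable layers: μ^(1)=11; μ^(2)=-3; μ^(3)=-13; μ^(4)=-23

((0, 1, 1, 1, 1, 1); (0, 0, 0, 0, 1, 1); (0, 0, 0, 2, 0, 0); (1, 0, 0, 0, 0, 0))


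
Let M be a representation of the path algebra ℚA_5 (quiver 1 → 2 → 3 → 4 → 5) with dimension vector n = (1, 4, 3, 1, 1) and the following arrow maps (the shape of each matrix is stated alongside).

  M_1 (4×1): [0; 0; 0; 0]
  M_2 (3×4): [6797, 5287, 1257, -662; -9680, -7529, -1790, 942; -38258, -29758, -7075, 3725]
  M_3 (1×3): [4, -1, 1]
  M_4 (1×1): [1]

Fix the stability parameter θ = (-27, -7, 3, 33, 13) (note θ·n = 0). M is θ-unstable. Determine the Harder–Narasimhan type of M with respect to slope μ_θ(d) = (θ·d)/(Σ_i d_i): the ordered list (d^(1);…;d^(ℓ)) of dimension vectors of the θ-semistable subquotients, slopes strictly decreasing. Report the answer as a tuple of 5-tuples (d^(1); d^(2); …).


Via rank(M_{q-1}∘⋯∘M_p): M ≅ I[1,1], I[2,2], I[2,3]^2, I[2,5].
μ_θ-semistable layers: μ^(1)=23; μ^(2)=3; μ^(3)=-7; μ^(4)=-27

((0, 0, 0, 1, 1); (0, 0, 3, 0, 0); (0, 4, 0, 0, 0); (1, 0, 0, 0, 0))


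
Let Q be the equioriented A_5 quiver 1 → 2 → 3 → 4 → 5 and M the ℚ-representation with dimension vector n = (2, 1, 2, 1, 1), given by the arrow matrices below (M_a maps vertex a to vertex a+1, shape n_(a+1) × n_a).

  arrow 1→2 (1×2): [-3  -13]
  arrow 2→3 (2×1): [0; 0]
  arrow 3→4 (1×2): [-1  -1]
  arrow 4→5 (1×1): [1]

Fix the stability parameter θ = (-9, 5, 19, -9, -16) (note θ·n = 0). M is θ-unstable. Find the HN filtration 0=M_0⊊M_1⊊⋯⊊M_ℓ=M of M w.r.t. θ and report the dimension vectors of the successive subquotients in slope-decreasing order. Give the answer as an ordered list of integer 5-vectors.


Barcode: M ≅ I[1,1], I[1,2], I[3,3], I[3,5]. HN layers by μ_θ (4 steps, strictly decreasing):
  μ^(1)=19; μ^(2)=5; μ^(3)=-2; μ^(4)=-9

((0, 0, 1, 0, 0); (0, 1, 0, 0, 0); (0, 0, 1, 1, 1); (2, 0, 0, 0, 0))


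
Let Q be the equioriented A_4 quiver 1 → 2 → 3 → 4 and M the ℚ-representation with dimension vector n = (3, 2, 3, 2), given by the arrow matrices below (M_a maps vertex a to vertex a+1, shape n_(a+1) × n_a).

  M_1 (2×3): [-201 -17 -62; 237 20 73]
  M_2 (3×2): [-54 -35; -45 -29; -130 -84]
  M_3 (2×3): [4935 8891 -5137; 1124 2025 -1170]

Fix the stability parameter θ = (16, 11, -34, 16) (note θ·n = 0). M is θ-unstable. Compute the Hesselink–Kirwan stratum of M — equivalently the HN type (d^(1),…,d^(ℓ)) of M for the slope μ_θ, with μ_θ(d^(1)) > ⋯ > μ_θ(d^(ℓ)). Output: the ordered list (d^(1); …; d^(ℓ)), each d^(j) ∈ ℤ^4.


Interval decomposition of M: I[1,1], I[1,4]^2, I[3,3].
HN type (ℓ=3): μ^(1)=16; μ^(2)=-7/3; μ^(3)=-34

((1, 0, 0, 2); (2, 2, 2, 0); (0, 0, 1, 0))


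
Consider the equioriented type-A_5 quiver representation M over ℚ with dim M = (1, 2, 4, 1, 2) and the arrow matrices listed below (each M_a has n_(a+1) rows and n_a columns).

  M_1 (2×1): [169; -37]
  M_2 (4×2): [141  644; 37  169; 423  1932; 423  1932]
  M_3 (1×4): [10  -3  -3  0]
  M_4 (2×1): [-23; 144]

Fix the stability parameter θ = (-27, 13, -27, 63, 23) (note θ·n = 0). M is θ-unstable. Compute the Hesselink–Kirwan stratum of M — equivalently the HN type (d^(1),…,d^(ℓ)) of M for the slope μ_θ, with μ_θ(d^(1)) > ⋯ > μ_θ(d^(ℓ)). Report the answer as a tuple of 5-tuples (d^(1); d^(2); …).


Via rank(M_{q-1}∘⋯∘M_p): M ≅ I[1,5], I[2,3], I[3,3]^2, I[5,5].
μ_θ-semistable layers: μ^(1)=43; μ^(2)=23; μ^(3)=-7; μ^(4)=-27

((0, 0, 0, 1, 1); (0, 0, 0, 0, 1); (0, 2, 2, 0, 0); (1, 0, 2, 0, 0))


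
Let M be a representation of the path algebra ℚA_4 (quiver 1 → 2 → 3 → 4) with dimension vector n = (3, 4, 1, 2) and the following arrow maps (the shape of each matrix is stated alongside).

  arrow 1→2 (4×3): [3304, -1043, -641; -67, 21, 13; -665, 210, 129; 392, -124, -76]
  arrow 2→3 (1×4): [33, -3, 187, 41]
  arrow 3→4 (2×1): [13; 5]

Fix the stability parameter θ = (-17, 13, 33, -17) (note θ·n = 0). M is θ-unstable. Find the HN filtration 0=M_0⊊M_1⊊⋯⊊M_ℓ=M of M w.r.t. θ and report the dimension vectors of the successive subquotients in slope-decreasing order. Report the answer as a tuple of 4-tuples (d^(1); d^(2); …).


Barcode: M ≅ I[1,2]^2, I[1,4], I[2,2], I[4,4]. HN layers by μ_θ (3 steps, strictly decreasing):
  μ^(1)=13; μ^(2)=29/3; μ^(3)=-17

((0, 3, 0, 0); (0, 1, 1, 1); (3, 0, 0, 1))


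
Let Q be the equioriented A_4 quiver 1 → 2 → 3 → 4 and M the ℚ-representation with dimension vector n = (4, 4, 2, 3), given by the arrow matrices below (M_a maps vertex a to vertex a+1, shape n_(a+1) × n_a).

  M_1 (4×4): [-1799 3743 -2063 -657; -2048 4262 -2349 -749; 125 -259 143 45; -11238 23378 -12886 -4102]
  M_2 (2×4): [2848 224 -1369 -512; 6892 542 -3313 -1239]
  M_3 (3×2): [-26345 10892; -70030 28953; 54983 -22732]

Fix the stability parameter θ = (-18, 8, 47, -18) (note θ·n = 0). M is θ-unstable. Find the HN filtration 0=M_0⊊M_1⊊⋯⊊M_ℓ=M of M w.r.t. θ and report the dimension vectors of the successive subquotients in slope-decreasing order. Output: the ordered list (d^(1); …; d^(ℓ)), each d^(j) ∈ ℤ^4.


Via rank(M_{q-1}∘⋯∘M_p): M ≅ I[1,2]^2, I[1,4]^2, I[4,4].
μ_θ-semistable layers: μ^(1)=29/2; μ^(2)=8; μ^(3)=-18

((0, 0, 2, 2); (0, 4, 0, 0); (4, 0, 0, 1))


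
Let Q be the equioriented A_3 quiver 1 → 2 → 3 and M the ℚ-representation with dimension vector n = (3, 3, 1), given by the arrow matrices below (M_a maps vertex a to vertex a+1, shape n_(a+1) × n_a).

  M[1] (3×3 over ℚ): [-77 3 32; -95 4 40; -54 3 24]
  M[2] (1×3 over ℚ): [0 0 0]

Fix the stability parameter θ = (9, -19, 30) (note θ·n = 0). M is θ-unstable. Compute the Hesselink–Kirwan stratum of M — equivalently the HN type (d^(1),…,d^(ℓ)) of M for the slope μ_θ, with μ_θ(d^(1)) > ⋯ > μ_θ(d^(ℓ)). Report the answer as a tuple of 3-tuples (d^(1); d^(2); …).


Barcode: M ≅ I[1,1], I[1,2]^2, I[2,2], I[3,3]. HN layers by μ_θ (4 steps, strictly decreasing):
  μ^(1)=30; μ^(2)=9; μ^(3)=-5; μ^(4)=-19

((0, 0, 1); (1, 0, 0); (2, 2, 0); (0, 1, 0))


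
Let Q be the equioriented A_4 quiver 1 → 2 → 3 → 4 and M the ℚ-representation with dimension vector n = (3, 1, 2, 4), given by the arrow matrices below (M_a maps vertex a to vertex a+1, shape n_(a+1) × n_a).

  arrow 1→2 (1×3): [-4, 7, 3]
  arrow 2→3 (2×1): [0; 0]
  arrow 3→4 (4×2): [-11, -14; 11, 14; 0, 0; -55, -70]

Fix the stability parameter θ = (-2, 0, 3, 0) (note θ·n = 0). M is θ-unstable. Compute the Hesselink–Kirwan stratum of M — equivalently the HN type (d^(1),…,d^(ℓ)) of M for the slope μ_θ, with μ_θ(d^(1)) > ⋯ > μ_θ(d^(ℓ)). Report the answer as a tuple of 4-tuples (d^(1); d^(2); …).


Interval decomposition of M: I[1,1]^2, I[1,2], I[3,3], I[3,4], I[4,4]^3.
HN type (ℓ=4): μ^(1)=3; μ^(2)=3/2; μ^(3)=0; μ^(4)=-2

((0, 0, 1, 0); (0, 0, 1, 1); (0, 1, 0, 3); (3, 0, 0, 0))


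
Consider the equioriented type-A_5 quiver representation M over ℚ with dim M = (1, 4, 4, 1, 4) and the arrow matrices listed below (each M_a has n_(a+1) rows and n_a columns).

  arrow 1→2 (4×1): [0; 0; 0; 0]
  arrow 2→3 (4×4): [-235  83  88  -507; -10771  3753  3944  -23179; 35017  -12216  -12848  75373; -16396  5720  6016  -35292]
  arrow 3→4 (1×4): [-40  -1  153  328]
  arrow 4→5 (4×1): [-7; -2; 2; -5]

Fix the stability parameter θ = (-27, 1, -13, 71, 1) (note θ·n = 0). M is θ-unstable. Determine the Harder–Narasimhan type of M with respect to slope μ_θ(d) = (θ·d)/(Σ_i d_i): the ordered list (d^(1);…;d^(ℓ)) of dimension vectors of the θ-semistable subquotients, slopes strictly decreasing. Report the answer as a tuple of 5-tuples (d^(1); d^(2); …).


Interval decomposition of M: I[1,1], I[2,2]^2, I[2,3], I[2,5], I[3,3]^2, I[5,5]^3.
HN type (ℓ=5): μ^(1)=36; μ^(2)=1; μ^(3)=-6; μ^(4)=-13; μ^(5)=-27

((0, 0, 0, 1, 1); (0, 2, 0, 0, 3); (0, 2, 2, 0, 0); (0, 0, 2, 0, 0); (1, 0, 0, 0, 0))


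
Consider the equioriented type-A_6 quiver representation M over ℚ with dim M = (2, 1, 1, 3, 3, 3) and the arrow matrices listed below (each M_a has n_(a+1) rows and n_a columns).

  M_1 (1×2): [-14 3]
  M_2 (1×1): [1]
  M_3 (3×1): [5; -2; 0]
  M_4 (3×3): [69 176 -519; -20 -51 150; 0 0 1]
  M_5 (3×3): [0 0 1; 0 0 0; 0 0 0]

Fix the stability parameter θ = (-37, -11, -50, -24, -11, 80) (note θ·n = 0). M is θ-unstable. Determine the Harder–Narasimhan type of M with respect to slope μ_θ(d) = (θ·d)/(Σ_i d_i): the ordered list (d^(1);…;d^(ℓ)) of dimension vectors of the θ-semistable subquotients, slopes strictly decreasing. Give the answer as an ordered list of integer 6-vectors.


Via rank(M_{q-1}∘⋯∘M_p): M ≅ I[1,1], I[1,5], I[4,5], I[4,6], I[6,6]^2.
μ_θ-semistable layers: μ^(1)=80; μ^(2)=-11; μ^(3)=-24; μ^(4)=-61/2; μ^(5)=-37

((0, 0, 0, 0, 0, 3); (0, 0, 0, 0, 3, 0); (0, 0, 0, 3, 0, 0); (0, 1, 1, 0, 0, 0); (2, 0, 0, 0, 0, 0))


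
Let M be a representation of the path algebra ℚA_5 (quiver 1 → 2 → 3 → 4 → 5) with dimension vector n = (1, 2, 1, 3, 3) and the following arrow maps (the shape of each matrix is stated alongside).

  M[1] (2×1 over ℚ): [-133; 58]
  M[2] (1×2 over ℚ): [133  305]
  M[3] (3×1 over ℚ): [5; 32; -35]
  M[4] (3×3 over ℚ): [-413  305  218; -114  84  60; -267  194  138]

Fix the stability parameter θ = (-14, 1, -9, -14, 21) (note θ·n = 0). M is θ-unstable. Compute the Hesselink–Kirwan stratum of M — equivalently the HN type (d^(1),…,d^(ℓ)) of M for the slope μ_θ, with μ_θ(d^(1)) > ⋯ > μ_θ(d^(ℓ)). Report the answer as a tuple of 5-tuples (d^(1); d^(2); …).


Via rank(M_{q-1}∘⋯∘M_p): M ≅ I[1,5], I[2,2], I[4,4], I[4,5], I[5,5].
μ_θ-semistable layers: μ^(1)=21; μ^(2)=1; μ^(3)=-22/3; μ^(4)=-14

((0, 0, 0, 0, 3); (0, 1, 0, 0, 0); (0, 1, 1, 1, 0); (1, 0, 0, 2, 0))


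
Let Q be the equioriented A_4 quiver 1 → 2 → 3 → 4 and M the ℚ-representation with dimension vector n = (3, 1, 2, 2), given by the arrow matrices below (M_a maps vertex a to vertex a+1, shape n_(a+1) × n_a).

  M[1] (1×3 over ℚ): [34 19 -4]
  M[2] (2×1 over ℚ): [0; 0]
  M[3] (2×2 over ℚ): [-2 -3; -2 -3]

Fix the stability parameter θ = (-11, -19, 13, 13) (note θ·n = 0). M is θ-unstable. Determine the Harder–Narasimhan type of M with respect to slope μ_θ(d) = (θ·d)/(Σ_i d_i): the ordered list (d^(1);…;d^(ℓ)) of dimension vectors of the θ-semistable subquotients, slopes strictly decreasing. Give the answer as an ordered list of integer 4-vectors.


Interval decomposition of M: I[1,1]^2, I[1,2], I[3,3], I[3,4], I[4,4].
HN type (ℓ=3): μ^(1)=13; μ^(2)=-11; μ^(3)=-15

((0, 0, 2, 2); (2, 0, 0, 0); (1, 1, 0, 0))


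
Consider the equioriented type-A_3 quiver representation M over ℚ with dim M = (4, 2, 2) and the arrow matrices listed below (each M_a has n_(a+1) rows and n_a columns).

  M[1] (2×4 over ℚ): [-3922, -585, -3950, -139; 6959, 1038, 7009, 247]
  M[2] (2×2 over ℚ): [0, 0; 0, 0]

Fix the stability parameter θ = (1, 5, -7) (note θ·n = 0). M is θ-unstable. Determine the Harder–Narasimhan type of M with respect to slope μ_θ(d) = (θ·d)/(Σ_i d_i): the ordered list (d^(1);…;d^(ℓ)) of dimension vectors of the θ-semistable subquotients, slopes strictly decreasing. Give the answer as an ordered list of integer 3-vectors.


Via rank(M_{q-1}∘⋯∘M_p): M ≅ I[1,1]^2, I[1,2]^2, I[3,3]^2.
μ_θ-semistable layers: μ^(1)=5; μ^(2)=1; μ^(3)=-7

((0, 2, 0); (4, 0, 0); (0, 0, 2))


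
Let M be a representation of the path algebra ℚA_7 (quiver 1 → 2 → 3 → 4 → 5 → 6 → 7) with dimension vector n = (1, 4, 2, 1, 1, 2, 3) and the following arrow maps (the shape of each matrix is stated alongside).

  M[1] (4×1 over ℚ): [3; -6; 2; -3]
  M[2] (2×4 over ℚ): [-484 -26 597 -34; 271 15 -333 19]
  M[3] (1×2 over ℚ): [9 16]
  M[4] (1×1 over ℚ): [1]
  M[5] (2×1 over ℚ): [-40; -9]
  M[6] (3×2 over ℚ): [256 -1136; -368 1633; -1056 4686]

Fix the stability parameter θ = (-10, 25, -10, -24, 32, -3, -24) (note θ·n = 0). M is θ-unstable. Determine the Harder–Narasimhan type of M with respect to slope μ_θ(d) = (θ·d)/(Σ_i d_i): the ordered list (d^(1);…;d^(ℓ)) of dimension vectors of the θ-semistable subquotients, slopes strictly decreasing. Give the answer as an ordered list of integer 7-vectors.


Interval decomposition of M: I[1,2], I[2,2], I[2,3], I[2,7], I[6,6], I[7,7]^2.
HN type (ℓ=6): μ^(1)=25; μ^(2)=15/2; μ^(3)=5/3; μ^(4)=-3; μ^(5)=-10; μ^(6)=-24

((0, 2, 0, 0, 0, 0, 0); (0, 1, 1, 0, 0, 0, 0); (0, 0, 0, 0, 1, 1, 1); (0, 1, 1, 1, 0, 1, 0); (1, 0, 0, 0, 0, 0, 0); (0, 0, 0, 0, 0, 0, 2))


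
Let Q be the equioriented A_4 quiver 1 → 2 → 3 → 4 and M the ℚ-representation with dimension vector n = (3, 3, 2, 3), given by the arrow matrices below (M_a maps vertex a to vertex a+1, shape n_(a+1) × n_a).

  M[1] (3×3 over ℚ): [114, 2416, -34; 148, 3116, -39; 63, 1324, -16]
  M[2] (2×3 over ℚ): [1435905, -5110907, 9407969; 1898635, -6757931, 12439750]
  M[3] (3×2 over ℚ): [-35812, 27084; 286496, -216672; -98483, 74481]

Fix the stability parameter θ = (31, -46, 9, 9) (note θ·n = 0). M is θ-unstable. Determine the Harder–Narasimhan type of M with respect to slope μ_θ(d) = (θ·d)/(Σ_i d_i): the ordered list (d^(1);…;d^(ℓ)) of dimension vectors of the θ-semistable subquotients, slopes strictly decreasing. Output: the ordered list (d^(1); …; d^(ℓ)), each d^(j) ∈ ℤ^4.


Via rank(M_{q-1}∘⋯∘M_p): M ≅ I[1,1], I[1,3], I[1,4], I[2,2], I[4,4]^2.
μ_θ-semistable layers: μ^(1)=31; μ^(2)=9; μ^(3)=-15/2; μ^(4)=-46

((1, 0, 0, 0); (0, 0, 2, 3); (2, 2, 0, 0); (0, 1, 0, 0))


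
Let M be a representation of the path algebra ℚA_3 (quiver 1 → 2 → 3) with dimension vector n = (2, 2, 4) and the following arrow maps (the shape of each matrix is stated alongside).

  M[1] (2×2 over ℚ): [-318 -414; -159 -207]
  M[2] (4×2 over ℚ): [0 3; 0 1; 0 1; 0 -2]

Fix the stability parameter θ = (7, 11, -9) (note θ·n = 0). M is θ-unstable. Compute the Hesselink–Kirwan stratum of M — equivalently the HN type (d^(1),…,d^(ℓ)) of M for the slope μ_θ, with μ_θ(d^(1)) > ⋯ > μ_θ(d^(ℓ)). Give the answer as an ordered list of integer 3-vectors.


Interval decomposition of M: I[1,1], I[1,3], I[2,2], I[3,3]^3.
HN type (ℓ=4): μ^(1)=11; μ^(2)=7; μ^(3)=3; μ^(4)=-9

((0, 1, 0); (1, 0, 0); (1, 1, 1); (0, 0, 3))


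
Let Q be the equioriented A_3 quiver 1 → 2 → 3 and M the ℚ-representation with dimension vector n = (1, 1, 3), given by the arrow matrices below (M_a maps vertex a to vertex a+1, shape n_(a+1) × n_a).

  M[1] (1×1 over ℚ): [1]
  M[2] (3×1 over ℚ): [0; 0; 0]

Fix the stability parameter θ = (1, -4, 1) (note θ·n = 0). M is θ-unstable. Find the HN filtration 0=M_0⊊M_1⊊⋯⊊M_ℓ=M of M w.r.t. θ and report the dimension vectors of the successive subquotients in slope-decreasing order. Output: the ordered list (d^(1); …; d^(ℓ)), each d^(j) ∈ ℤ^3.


Via rank(M_{q-1}∘⋯∘M_p): M ≅ I[1,2], I[3,3]^3.
μ_θ-semistable layers: μ^(1)=1; μ^(2)=-3/2

((0, 0, 3); (1, 1, 0))


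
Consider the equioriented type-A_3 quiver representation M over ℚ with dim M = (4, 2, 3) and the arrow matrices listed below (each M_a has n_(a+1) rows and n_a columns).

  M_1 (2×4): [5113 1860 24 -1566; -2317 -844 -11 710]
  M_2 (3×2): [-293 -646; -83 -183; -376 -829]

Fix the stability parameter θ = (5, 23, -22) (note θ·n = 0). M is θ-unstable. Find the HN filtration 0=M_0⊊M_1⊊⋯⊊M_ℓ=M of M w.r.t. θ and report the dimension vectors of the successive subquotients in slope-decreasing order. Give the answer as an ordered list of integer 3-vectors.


Barcode: M ≅ I[1,1]^2, I[1,3]^2, I[3,3]. HN layers by μ_θ (3 steps, strictly decreasing):
  μ^(1)=5; μ^(2)=2; μ^(3)=-22

((2, 0, 0); (2, 2, 2); (0, 0, 1))


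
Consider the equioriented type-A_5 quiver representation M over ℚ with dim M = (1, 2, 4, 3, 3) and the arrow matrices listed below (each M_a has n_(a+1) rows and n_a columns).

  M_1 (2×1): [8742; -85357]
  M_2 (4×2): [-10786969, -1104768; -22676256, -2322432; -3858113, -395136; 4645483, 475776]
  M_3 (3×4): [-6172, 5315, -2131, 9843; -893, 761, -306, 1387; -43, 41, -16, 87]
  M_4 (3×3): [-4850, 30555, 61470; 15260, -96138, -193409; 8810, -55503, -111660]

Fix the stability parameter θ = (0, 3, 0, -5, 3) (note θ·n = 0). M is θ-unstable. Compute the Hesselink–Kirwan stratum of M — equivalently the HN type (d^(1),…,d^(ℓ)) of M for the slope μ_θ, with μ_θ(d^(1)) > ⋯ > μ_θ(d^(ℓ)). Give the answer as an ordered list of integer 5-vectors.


Barcode: M ≅ I[1,3], I[2,2], I[3,3], I[3,4], I[3,5], I[4,5], I[5,5]. HN layers by μ_θ (5 steps, strictly decreasing):
  μ^(1)=3; μ^(2)=3/2; μ^(3)=0; μ^(4)=-5/2; μ^(5)=-5

((0, 1, 0, 0, 3); (0, 1, 1, 0, 0); (1, 0, 1, 0, 0); (0, 0, 2, 2, 0); (0, 0, 0, 1, 0))


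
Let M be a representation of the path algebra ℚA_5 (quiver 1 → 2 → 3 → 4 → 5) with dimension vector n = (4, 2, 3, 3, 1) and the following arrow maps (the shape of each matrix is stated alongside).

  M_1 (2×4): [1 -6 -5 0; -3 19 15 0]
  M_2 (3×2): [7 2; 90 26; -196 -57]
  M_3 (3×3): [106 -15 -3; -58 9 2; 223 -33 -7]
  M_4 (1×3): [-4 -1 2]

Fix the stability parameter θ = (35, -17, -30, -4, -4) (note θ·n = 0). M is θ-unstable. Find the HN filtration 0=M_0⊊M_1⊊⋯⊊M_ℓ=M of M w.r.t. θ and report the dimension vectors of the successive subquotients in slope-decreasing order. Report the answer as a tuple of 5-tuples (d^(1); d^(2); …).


Interval decomposition of M: I[1,1]^2, I[1,4], I[1,5], I[3,4].
HN type (ℓ=3): μ^(1)=35; μ^(2)=-4; μ^(3)=-30

((2, 0, 0, 0, 0); (2, 2, 2, 3, 1); (0, 0, 1, 0, 0))


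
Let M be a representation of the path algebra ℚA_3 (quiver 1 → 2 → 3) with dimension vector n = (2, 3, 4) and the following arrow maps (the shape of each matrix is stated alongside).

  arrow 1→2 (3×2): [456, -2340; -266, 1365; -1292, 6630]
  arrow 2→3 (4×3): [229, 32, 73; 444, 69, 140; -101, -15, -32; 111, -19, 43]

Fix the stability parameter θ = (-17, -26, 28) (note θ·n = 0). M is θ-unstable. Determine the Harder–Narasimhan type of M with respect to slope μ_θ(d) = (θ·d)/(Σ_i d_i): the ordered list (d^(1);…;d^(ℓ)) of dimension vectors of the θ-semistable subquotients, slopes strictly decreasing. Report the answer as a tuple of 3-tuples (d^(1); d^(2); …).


Barcode: M ≅ I[1,1], I[1,3], I[2,3]^2, I[3,3]. HN layers by μ_θ (4 steps, strictly decreasing):
  μ^(1)=28; μ^(2)=-17; μ^(3)=-43/2; μ^(4)=-26

((0, 0, 4); (1, 0, 0); (1, 1, 0); (0, 2, 0))


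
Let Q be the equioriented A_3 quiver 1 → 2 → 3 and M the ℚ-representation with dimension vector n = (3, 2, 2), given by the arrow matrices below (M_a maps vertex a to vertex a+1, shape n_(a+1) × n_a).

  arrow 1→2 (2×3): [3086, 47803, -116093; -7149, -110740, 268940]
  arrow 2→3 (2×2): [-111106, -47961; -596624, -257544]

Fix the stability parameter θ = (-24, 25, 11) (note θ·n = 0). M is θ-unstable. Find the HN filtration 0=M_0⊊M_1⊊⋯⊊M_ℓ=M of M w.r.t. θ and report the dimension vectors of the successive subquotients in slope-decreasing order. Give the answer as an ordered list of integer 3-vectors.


Interval decomposition of M: I[1,1], I[1,2], I[1,3], I[3,3].
HN type (ℓ=4): μ^(1)=25; μ^(2)=18; μ^(3)=11; μ^(4)=-24

((0, 1, 0); (0, 1, 1); (0, 0, 1); (3, 0, 0))


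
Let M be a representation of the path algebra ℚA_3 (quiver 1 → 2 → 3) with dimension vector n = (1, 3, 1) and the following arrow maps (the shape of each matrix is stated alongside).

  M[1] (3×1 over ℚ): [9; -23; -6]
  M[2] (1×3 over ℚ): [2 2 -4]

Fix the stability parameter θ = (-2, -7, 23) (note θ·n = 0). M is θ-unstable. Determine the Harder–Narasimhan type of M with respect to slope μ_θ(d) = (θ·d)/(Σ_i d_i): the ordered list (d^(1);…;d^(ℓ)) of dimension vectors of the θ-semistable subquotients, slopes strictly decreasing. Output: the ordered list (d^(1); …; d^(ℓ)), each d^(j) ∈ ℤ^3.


Interval decomposition of M: I[1,3], I[2,2]^2.
HN type (ℓ=3): μ^(1)=23; μ^(2)=-9/2; μ^(3)=-7

((0, 0, 1); (1, 1, 0); (0, 2, 0))


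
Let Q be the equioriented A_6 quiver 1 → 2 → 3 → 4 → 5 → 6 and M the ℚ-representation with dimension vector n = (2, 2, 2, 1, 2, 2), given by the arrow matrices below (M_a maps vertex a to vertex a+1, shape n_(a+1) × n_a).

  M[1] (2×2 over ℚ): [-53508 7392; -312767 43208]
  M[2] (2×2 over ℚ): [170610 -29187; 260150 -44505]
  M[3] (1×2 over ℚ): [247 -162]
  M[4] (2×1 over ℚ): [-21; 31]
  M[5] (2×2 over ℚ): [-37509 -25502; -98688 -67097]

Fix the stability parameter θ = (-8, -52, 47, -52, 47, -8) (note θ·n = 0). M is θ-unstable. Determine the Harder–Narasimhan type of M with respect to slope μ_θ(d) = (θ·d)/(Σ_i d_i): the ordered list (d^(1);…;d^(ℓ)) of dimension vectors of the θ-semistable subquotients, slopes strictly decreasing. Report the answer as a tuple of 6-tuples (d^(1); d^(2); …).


Barcode: M ≅ I[1,1], I[1,6], I[2,2], I[3,3], I[5,6]. HN layers by μ_θ (6 steps, strictly decreasing):
  μ^(1)=47; μ^(2)=39/2; μ^(3)=-5/2; μ^(4)=-8; μ^(5)=-30; μ^(6)=-52

((0, 0, 1, 0, 0, 0); (0, 0, 0, 0, 2, 2); (0, 0, 1, 1, 0, 0); (1, 0, 0, 0, 0, 0); (1, 1, 0, 0, 0, 0); (0, 1, 0, 0, 0, 0))


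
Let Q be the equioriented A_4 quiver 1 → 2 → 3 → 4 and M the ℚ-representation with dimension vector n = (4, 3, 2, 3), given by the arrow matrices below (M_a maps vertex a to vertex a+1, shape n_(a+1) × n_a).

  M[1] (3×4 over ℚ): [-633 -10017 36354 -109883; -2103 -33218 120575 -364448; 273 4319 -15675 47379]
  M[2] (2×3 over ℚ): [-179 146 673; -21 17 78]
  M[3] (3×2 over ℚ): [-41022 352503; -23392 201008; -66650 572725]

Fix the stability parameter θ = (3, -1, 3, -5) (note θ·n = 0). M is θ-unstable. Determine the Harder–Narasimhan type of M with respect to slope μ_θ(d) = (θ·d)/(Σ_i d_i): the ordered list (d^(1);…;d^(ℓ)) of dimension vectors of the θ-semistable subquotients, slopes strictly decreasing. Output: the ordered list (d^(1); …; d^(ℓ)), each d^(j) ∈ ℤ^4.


Interval decomposition of M: I[1,1], I[1,2], I[1,3], I[1,4], I[4,4]^2.
HN type (ℓ=4): μ^(1)=3; μ^(2)=1; μ^(3)=0; μ^(4)=-5

((1, 0, 1, 0); (2, 2, 0, 0); (1, 1, 1, 1); (0, 0, 0, 2))


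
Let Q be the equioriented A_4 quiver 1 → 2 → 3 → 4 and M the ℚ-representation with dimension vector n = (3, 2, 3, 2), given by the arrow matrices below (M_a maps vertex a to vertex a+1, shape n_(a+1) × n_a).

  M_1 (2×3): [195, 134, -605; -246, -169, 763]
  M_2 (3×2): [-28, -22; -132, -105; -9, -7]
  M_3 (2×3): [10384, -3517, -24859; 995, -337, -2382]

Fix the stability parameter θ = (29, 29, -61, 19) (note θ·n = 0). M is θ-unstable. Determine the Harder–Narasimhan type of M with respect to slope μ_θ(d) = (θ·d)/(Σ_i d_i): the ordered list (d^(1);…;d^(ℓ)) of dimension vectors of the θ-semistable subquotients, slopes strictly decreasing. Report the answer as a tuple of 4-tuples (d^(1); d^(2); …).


Via rank(M_{q-1}∘⋯∘M_p): M ≅ I[1,1], I[1,4]^2, I[3,3].
μ_θ-semistable layers: μ^(1)=29; μ^(2)=19; μ^(3)=-1; μ^(4)=-61

((1, 0, 0, 0); (0, 0, 0, 2); (2, 2, 2, 0); (0, 0, 1, 0))


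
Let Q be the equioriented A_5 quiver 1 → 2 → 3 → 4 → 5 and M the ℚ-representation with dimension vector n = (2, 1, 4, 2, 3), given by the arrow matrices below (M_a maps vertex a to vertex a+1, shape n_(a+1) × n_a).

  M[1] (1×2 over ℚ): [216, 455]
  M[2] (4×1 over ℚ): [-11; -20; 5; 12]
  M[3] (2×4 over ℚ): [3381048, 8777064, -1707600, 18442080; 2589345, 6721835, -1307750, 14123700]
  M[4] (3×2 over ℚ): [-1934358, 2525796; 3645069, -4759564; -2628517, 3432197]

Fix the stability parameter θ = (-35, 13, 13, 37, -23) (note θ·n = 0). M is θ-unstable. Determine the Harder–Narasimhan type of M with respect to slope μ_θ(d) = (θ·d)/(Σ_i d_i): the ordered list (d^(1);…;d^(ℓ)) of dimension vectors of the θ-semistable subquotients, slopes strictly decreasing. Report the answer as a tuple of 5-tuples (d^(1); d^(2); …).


Barcode: M ≅ I[1,1], I[1,5], I[3,3]^3, I[4,5], I[5,5]. HN layers by μ_θ (5 steps, strictly decreasing):
  μ^(1)=13; μ^(2)=10; μ^(3)=7; μ^(4)=-23; μ^(5)=-35

((0, 0, 3, 0, 0); (0, 1, 1, 1, 1); (0, 0, 0, 1, 1); (0, 0, 0, 0, 1); (2, 0, 0, 0, 0))


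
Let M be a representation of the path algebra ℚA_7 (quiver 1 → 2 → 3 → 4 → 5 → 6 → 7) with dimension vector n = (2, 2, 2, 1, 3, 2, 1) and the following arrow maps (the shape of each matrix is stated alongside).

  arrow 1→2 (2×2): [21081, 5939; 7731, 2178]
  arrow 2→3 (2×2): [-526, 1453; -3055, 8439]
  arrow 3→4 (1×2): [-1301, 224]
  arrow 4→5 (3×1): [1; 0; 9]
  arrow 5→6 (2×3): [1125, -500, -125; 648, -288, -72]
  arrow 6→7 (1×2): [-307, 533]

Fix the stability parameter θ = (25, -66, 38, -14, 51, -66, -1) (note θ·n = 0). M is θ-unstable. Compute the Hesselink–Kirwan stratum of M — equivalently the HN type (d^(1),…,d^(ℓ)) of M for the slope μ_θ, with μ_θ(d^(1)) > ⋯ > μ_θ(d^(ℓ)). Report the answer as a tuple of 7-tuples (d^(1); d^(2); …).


Interval decomposition of M: I[1,3], I[1,5], I[5,5], I[5,7], I[6,6].
HN type (ℓ=7): μ^(1)=51; μ^(2)=38; μ^(3)=12; μ^(4)=-1; μ^(5)=-15/2; μ^(6)=-41/2; μ^(7)=-66

((0, 0, 0, 0, 2, 0, 0); (0, 0, 1, 0, 0, 0, 0); (0, 0, 1, 1, 0, 0, 0); (0, 0, 0, 0, 0, 0, 1); (0, 0, 0, 0, 1, 1, 0); (2, 2, 0, 0, 0, 0, 0); (0, 0, 0, 0, 0, 1, 0))


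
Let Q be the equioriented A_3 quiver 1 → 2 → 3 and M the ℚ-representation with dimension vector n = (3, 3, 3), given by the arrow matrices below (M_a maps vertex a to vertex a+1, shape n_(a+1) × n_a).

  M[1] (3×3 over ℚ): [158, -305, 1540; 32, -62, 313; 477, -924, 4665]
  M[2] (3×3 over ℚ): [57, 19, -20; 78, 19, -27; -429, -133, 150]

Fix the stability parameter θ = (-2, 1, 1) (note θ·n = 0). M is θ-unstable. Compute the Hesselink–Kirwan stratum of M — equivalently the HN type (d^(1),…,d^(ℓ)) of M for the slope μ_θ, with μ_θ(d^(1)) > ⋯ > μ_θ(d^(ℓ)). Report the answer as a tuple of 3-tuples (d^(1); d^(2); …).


Barcode: M ≅ I[1,2], I[1,3]^2, I[3,3]. HN layers by μ_θ (2 steps, strictly decreasing):
  μ^(1)=1; μ^(2)=-2

((0, 3, 3); (3, 0, 0))


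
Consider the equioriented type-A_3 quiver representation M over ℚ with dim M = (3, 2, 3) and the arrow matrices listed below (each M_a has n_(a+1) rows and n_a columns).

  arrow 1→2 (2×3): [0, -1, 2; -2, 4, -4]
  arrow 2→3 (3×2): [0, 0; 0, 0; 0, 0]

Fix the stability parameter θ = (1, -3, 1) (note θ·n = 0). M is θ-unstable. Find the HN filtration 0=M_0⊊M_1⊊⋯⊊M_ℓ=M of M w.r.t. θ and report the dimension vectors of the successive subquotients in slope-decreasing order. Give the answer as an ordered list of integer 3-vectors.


Barcode: M ≅ I[1,1], I[1,2]^2, I[3,3]^3. HN layers by μ_θ (2 steps, strictly decreasing):
  μ^(1)=1; μ^(2)=-1

((1, 0, 3); (2, 2, 0))
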